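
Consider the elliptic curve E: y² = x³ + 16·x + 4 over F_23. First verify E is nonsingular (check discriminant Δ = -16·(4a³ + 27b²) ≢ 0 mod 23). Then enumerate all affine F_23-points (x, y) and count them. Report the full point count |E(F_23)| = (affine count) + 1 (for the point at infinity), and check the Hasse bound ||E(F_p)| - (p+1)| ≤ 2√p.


Affine points = {(0, 2), (0, 21), (5, 5), (5, 18), (8, 0), (9, 7), (9, 16), (11, 4), (11, 19), (15, 10), (15, 13), (16, 3), (16, 20), (18, 11), (18, 12)}; affine count = 15; |E(F_23)| = 16.

Discriminant check: Δ ∝ 4a³ + 27b² = 4·16³ + 27·4² = 4·4096 + 27·16 ≡ 3 (mod 23). Nonzero ⇒ E is nonsingular.
For each x ∈ F_23, compute rhs = x³ + 16·x + 4 mod 23, then count y ∈ F_23 with y² ≡ rhs.
  x = 0: rhs = 4, matching y values: 2, 21 (2 points).
  x = 1: rhs = 21, matching y values: none (0 points).
  x = 2: rhs = 21, matching y values: none (0 points).
  x = 3: rhs = 10, matching y values: none (0 points).
  x = 4: rhs = 17, matching y values: none (0 points).
  x = 5: rhs = 2, matching y values: 5, 18 (2 points).
  x = 6: rhs = 17, matching y values: none (0 points).
  x = 7: rhs = 22, matching y values: none (0 points).
  x = 8: rhs = 0, matching y values: 0 (1 points).
  x = 9: rhs = 3, matching y values: 7, 16 (2 points).
  x = 10: rhs = 14, matching y values: none (0 points).
  x = 11: rhs = 16, matching y values: 4, 19 (2 points).
  x = 12: rhs = 15, matching y values: none (0 points).
  x = 13: rhs = 17, matching y values: none (0 points).
  x = 14: rhs = 5, matching y values: none (0 points).
  x = 15: rhs = 8, matching y values: 10, 13 (2 points).
  x = 16: rhs = 9, matching y values: 3, 20 (2 points).
  x = 17: rhs = 14, matching y values: none (0 points).
  x = 18: rhs = 6, matching y values: 11, 12 (2 points).
  x = 19: rhs = 14, matching y values: none (0 points).
  x = 20: rhs = 21, matching y values: none (0 points).
  x = 21: rhs = 10, matching y values: none (0 points).
  x = 22: rhs = 10, matching y values: none (0 points).
Total affine count: 15.
Full point count |E(F_23)| = 15 + 1 = 16.
Hasse bound: |16 − (23+1)| = |-8| = 8 ≤ 2√23 ≈ 9.5917 ✓.


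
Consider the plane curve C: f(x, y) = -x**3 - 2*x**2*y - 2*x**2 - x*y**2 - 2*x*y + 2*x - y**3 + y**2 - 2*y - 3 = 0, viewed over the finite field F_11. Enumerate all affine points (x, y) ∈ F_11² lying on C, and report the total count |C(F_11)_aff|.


Affine F_11-points: {(0, 2), (1, 1), (2, 2), (3, 2), (3, 3), (3, 4), (4, 9), (8, 0), (8, 1), (8, 3), (9, 1)}; count = 11.

For each of the 121 pairs (x, y) ∈ F_11², evaluate f(x, y) mod 11. Record the zeros.
  x = 0: [0↦8, 1↦6, 2↦0, 3↦6, 4↦7, 5↦8, 6↦3, 7↦8, 8↦6, 9↦2, 10↦1]  zeros at y ∈ {2}
  x = 1: [0↦7, 1↦0, 2↦9, 3↦6, 4↦7, 5↦6, 6↦8, 7↦7, 8↦8, 9↦5, 10↦3]  zeros at y ∈ {1}
  x = 2: [0↦7, 1↦2, 2↦0, 3↦6, 4↦3, 5↦7, 6↦1, 7↦1, 8↦1, 9↦6, 10↦10]  zeros at y ∈ {2}
  x = 3: [0↦2, 1↦6, 2↦0, 3↦0, 4↦0, 5↦5, 6↦9, 7↦6, 8↦1, 9↦10, 10↦5]  zeros at y ∈ {2, 3, 4}
  x = 4: [0↦8, 1↦6, 2↦3, 3↦4, 4↦3, 5↦5, 6↦4, 7↦5, 8↦2, 9↦0, 10↦4]  zeros at y ∈ {9}
  x = 5: [0↦8, 1↦7, 2↦3, 3↦1, 4↦6, 5↦1, 6↦2, 7↦3, 8↦9, 9↦3, 10↦1]  zeros at y ∈ ∅
  x = 6: [0↦7, 1↦3, 2↦5, 3↦7, 4↦3, 5↦9, 6↦8, 7↦5, 8↦5, 9↦2, 10↦1]  zeros at y ∈ ∅
  x = 7: [0↦10, 1↦10, 2↦3, 3↦5, 4↦10, 5↦1, 6↦5, 7↦5, 8↦6, 9↦2, 10↦9]  zeros at y ∈ ∅
  x = 8: [0↦0, 1↦0, 2↦2, 3↦0, 4↦10, 5↦4, 6↦9, 7↦8, 8↦6, 9↦8, 10↦8]  zeros at y ∈ {0, 1, 3}
  x = 9: [0↦4, 1↦0, 2↦7, 3↦8, 4↦8, 5↦1, 6↦3, 7↦8, 8↦10, 9↦3, 10↦3]  zeros at y ∈ {1}
  x = 10: [0↦5, 1↦4, 2↦1, 3↦1, 4↦9, 5↦8, 6↦3, 7↦10, 8↦1, 9↦3, 10↦10]  zeros at y ∈ ∅
Collecting zeros: affine points = {(0, 2), (1, 1), (2, 2), (3, 2), (3, 3), (3, 4), (4, 9), (8, 0), (8, 1), (8, 3), (9, 1)}.
Total count |C(F_11)_aff| = 11.


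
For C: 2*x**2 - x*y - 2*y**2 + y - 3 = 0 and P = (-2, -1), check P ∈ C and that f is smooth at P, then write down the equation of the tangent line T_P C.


Tangent line at P: -7*x + 7*y - 7 = 0.

Step 1: f(-2, -1) = 0, so P lies on C.
Step 2: partial derivatives
  f_x(x, y) = 4*x - y, f_y(x, y) = -x - 4*y + 1.
  f_x(P) = -7, f_y(P) = 7 (gradient nonzero, so P is smooth).
Step 3: tangent line at P: -7·(x − -2) + 7·(y − -1) = 0.
Expanding: -7*x + 7*y - 7 = 0.


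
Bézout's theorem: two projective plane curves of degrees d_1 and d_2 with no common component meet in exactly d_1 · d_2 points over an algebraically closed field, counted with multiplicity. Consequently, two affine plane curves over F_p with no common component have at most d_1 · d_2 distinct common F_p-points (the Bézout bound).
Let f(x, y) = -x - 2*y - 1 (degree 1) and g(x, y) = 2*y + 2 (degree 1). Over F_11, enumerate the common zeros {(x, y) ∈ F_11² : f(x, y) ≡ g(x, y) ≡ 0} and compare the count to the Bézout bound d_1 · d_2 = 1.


Common zeros: {(1, 10)}; count = 1; Bézout bound = 1.

deg(f) = 1, deg(g) = 1, so Bézout bound = 1.
Scan x ∈ F_11. For each x, list the y ∈ F_11 with f(x, y) ≡ 0 and those with g(x, y) ≡ 0 (mod 11); the common zeros in that column are the intersection.
  x = 0: f ≡ 0 at y ∈ {5}; g ≡ 0 at y ∈ {10}; common: ∅.
  x = 1: f ≡ 0 at y ∈ {10}; g ≡ 0 at y ∈ {10}; common: {10}.
  x = 2: f ≡ 0 at y ∈ {4}; g ≡ 0 at y ∈ {10}; common: ∅.
  x = 3: f ≡ 0 at y ∈ {9}; g ≡ 0 at y ∈ {10}; common: ∅.
  x = 4: f ≡ 0 at y ∈ {3}; g ≡ 0 at y ∈ {10}; common: ∅.
  x = 5: f ≡ 0 at y ∈ {8}; g ≡ 0 at y ∈ {10}; common: ∅.
  x = 6: f ≡ 0 at y ∈ {2}; g ≡ 0 at y ∈ {10}; common: ∅.
  x = 7: f ≡ 0 at y ∈ {7}; g ≡ 0 at y ∈ {10}; common: ∅.
  x = 8: f ≡ 0 at y ∈ {1}; g ≡ 0 at y ∈ {10}; common: ∅.
  x = 9: f ≡ 0 at y ∈ {6}; g ≡ 0 at y ∈ {10}; common: ∅.
  x = 10: f ≡ 0 at y ∈ {0}; g ≡ 0 at y ∈ {10}; common: ∅.
Collecting: common zeros = {(1, 10)}, so the count is 1.
Comparison with the Bézout bound: 1 ≤ 1 = deg(f)·deg(g), as expected for curves with no common component (the bound is attained).


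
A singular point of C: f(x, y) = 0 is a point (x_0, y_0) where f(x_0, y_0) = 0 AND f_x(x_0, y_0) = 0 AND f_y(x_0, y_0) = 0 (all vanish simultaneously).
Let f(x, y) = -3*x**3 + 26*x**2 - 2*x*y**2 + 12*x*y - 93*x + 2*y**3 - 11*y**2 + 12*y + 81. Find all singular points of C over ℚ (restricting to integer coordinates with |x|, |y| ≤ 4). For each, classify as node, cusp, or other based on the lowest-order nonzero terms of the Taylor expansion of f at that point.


Singular points: {(3, 3)}; classification: node.

Compute partial derivatives:
  f_x = -9*x**2 + 52*x - 2*y**2 + 12*y - 93.
  f_y = -4*x*y + 12*x + 6*y**2 - 22*y + 12.
Scan x_0 ∈ {−4, ..., 4}. For each x_0, f_y(x_0, y) is a polynomial in y; find its integer roots y ∈ {−4, ..., 4}, then test f_x and f at those candidates.
  x = -4: f_y(-4, y) = 6*y**2 - 6*y - 36; vanishes at y ∈ {-2, 3}. (-4, -2): f_x = -477 ≠ 0; (-4, 3): f_x = -427 ≠ 0.
  x = -3: f_y(-3, y) = 6*y**2 - 10*y - 24; vanishes at y ∈ {3}. (-3, 3): f_x = -312 ≠ 0.
  x = -2: f_y(-2, y) = 6*y**2 - 14*y - 12; vanishes at y ∈ {3}. (-2, 3): f_x = -215 ≠ 0.
  x = -1: f_y(-1, y) = 6*y**2 - 18*y; vanishes at y ∈ {0, 3}. (-1, 0): f_x = -154 ≠ 0; (-1, 3): f_x = -136 ≠ 0.
  x = 0: f_y(0, y) = 6*y**2 - 22*y + 12; vanishes at y ∈ {3}. (0, 3): f_x = -75 ≠ 0.
  x = 1: f_y(1, y) = 6*y**2 - 26*y + 24; vanishes at y ∈ {3}. (1, 3): f_x = -32 ≠ 0.
  x = 2: f_y(2, y) = 6*y**2 - 30*y + 36; vanishes at y ∈ {2, 3}. (2, 2): f_x = -9 ≠ 0; (2, 3): f_x = -7 ≠ 0.
  x = 3: f_y(3, y) = 6*y**2 - 34*y + 48; vanishes at y ∈ {3}. (3, 3): f_x = 0, f = 0 — SINGULAR.
  x = 4: f_y(4, y) = 6*y**2 - 38*y + 60; vanishes at y ∈ {3}. (4, 3): f_x = -11 ≠ 0.
Only singular point on the grid: (3, 3).
Classify: substitute x = 3 + u, y = 3 + v and expand: f = -3*u**3 - u**2 - 2*u*v**2 + 2*v**3 + v**2.
No constant or linear terms (consistent with a singular point). Quadratic part: -u**2 + v**2. Cubic part: -3*u**3 - 2*u*v**2 + 2*v**3.
The quadratic part v**2 - u**2 = (v − u)(v + u) splits into two distinct linear factors, so there are two distinct tangent lines y − 3 = ±(x − 3) — this is a node (ordinary double point).
Classification: node.


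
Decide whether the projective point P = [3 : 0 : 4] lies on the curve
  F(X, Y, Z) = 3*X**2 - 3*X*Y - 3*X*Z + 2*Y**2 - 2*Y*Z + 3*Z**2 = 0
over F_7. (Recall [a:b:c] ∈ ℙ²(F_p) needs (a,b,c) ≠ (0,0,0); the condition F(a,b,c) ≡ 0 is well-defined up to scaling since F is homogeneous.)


F(3,0,4) ≡ 4 (mod 7); P is NOT on the curve.

Evaluate F(3, 0, 4) term-by-term (mod 7).
  3*X**2 ↦ 3·9·1·1 = 27
  -3*X*Y ↦ -3·3·0·1 = 0
  -3*X*Z ↦ -3·3·1·4 = -36
  2*Y**2 ↦ 2·1·0·1 = 0
  -2*Y*Z ↦ -2·1·0·4 = 0
  3*Z**2 ↦ 3·1·1·16 = 48
Sum: F(3, 0, 4) = (27) + (0) + (-36) + (0) + (0) + (48) = 39.
Reducing mod 7: 39 ≡ 4 (mod 7).
Since F(a, b, c) ≡ 4 ≠ 0 (mod 7), P does NOT lie on the curve.


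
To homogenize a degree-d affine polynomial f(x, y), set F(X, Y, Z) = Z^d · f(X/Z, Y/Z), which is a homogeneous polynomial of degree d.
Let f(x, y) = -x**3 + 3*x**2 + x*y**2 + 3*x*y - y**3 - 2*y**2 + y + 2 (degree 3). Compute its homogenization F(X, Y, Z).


F(X, Y, Z) = -X**3 + 3*X**2*Z + X*Y**2 + 3*X*Y*Z - Y**3 - 2*Y**2*Z + Y*Z**2 + 2*Z**3

deg(f) = 3.
Substitute x = X/Z, y = Y/Z into f, then multiply by Z^3.
  monomial -1·x^3·y^0 ↦ -1·X^3·Y^0·Z^0.
  monomial 3·x^2·y^0 ↦ 3·X^2·Y^0·Z^1.
  monomial 1·x^1·y^2 ↦ 1·X^1·Y^2·Z^0.
  monomial 3·x^1·y^1 ↦ 3·X^1·Y^1·Z^1.
  monomial -1·x^0·y^3 ↦ -1·X^0·Y^3·Z^0.
  monomial -2·x^0·y^2 ↦ -2·X^0·Y^2·Z^1.
  monomial 1·x^0·y^1 ↦ 1·X^0·Y^1·Z^2.
  monomial 2·x^0·y^0 ↦ 2·X^0·Y^0·Z^3.
Collecting: F(X, Y, Z) = -X**3 + 3*X**2*Z + X*Y**2 + 3*X*Y*Z - Y**3 - 2*Y**2*Z + Y*Z**2 + 2*Z**3.


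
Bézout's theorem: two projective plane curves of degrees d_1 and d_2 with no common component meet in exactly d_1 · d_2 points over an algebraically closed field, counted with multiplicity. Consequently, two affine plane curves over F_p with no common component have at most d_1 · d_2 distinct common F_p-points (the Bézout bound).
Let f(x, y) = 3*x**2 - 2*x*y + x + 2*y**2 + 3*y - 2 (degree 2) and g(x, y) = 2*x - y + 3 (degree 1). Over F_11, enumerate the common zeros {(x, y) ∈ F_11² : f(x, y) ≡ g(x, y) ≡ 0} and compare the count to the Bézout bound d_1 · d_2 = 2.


Common zeros: ∅; count = 0; Bézout bound = 2.

deg(f) = 2, deg(g) = 1, so Bézout bound = 2.
Scan x ∈ F_11. For each x, list the y ∈ F_11 with f(x, y) ≡ 0 and those with g(x, y) ≡ 0 (mod 11); the common zeros in that column are the intersection.
  x = 0: f ≡ 0 at y ∈ {6, 9}; g ≡ 0 at y ∈ {3}; common: ∅.
  x = 1: f ≡ 0 at y ∈ ∅; g ≡ 0 at y ∈ {5}; common: ∅.
  x = 2: f ≡ 0 at y ∈ {8, 9}; g ≡ 0 at y ∈ {7}; common: ∅.
  x = 3: f ≡ 0 at y ∈ {8, 10}; g ≡ 0 at y ∈ {9}; common: ∅.
  x = 4: f ≡ 0 at y ∈ ∅; g ≡ 0 at y ∈ {0}; common: ∅.
  x = 5: f ≡ 0 at y ∈ ∅; g ≡ 0 at y ∈ {2}; common: ∅.
  x = 6: f ≡ 0 at y ∈ ∅; g ≡ 0 at y ∈ {4}; common: ∅.
  x = 7: f ≡ 0 at y ∈ {1, 10}; g ≡ 0 at y ∈ {6}; common: ∅.
  x = 8: f ≡ 0 at y ∈ {0, 1}; g ≡ 0 at y ∈ {8}; common: ∅.
  x = 9: f ≡ 0 at y ∈ ∅; g ≡ 0 at y ∈ {10}; common: ∅.
  x = 10: f ≡ 0 at y ∈ {0, 3}; g ≡ 0 at y ∈ {1}; common: ∅.
Collecting: common zeros = ∅, so the count is 0.
Comparison with the Bézout bound: 0 ≤ 2 = deg(f)·deg(g), as expected for curves with no common component (the affine F_11-count falls short of the bound because intersections may lie at infinity, over extension fields, or carry multiplicity).


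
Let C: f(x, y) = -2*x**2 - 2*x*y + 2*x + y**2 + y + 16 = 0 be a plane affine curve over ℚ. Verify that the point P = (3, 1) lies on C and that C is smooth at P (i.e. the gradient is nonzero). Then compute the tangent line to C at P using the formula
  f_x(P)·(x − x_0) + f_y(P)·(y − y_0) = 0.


Tangent line at P: -12*x - 3*y + 39 = 0.

Step 1: f(3, 1) = 0, so P lies on C.
Step 2: partial derivatives
  f_x(x, y) = -4*x - 2*y + 2, f_y(x, y) = -2*x + 2*y + 1.
  f_x(P) = -12, f_y(P) = -3 (gradient nonzero, so P is smooth).
Step 3: tangent line at P: -12·(x − 3) + -3·(y − 1) = 0.
Expanding: -12*x - 3*y + 39 = 0.


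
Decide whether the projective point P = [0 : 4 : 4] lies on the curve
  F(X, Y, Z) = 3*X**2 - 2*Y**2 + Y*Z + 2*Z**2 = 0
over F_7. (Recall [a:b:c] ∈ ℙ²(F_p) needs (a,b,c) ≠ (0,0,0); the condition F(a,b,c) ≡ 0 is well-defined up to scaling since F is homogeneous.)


F(0,4,4) ≡ 2 (mod 7); P is NOT on the curve.

Evaluate F(0, 4, 4) term-by-term (mod 7).
  3*X**2 ↦ 3·0·1·1 = 0
  -2*Y**2 ↦ -2·1·16·1 = -32
  Y*Z ↦ 1·1·4·4 = 16
  2*Z**2 ↦ 2·1·1·16 = 32
Sum: F(0, 4, 4) = (0) + (-32) + (16) + (32) = 16.
Reducing mod 7: 16 ≡ 2 (mod 7).
Since F(a, b, c) ≡ 2 ≠ 0 (mod 7), P does NOT lie on the curve.


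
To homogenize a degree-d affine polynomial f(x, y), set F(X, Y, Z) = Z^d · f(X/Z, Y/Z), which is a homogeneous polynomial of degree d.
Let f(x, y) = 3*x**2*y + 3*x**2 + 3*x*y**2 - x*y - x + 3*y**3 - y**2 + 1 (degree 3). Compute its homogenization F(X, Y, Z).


F(X, Y, Z) = 3*X**2*Y + 3*X**2*Z + 3*X*Y**2 - X*Y*Z - X*Z**2 + 3*Y**3 - Y**2*Z + Z**3

deg(f) = 3.
Substitute x = X/Z, y = Y/Z into f, then multiply by Z^3.
  monomial 3·x^2·y^1 ↦ 3·X^2·Y^1·Z^0.
  monomial 3·x^2·y^0 ↦ 3·X^2·Y^0·Z^1.
  monomial 3·x^1·y^2 ↦ 3·X^1·Y^2·Z^0.
  monomial -1·x^1·y^1 ↦ -1·X^1·Y^1·Z^1.
  monomial -1·x^1·y^0 ↦ -1·X^1·Y^0·Z^2.
  monomial 3·x^0·y^3 ↦ 3·X^0·Y^3·Z^0.
  monomial -1·x^0·y^2 ↦ -1·X^0·Y^2·Z^1.
  monomial 1·x^0·y^0 ↦ 1·X^0·Y^0·Z^3.
Collecting: F(X, Y, Z) = 3*X**2*Y + 3*X**2*Z + 3*X*Y**2 - X*Y*Z - X*Z**2 + 3*Y**3 - Y**2*Z + Z**3.


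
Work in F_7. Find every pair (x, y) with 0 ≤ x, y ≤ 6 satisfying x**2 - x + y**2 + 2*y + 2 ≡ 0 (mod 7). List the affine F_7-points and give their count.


Affine F_7-points: {(2, 1), (2, 4), (3, 6), (4, 0), (4, 5), (5, 6), (6, 1), (6, 4)}; count = 8.

For each of the 49 pairs (x, y) ∈ F_7², evaluate f(x, y) mod 7. Record the zeros.
  x = 0: [0↦2, 1↦5, 2↦3, 3↦3, 4↦5, 5↦2, 6↦1]  zeros at y ∈ ∅
  x = 1: [0↦2, 1↦5, 2↦3, 3↦3, 4↦5, 5↦2, 6↦1]  zeros at y ∈ ∅
  x = 2: [0↦4, 1↦0, 2↦5, 3↦5, 4↦0, 5↦4, 6↦3]  zeros at y ∈ {1, 4}
  x = 3: [0↦1, 1↦4, 2↦2, 3↦2, 4↦4, 5↦1, 6↦0]  zeros at y ∈ {6}
  x = 4: [0↦0, 1↦3, 2↦1, 3↦1, 4↦3, 5↦0, 6↦6]  zeros at y ∈ {0, 5}
  x = 5: [0↦1, 1↦4, 2↦2, 3↦2, 4↦4, 5↦1, 6↦0]  zeros at y ∈ {6}
  x = 6: [0↦4, 1↦0, 2↦5, 3↦5, 4↦0, 5↦4, 6↦3]  zeros at y ∈ {1, 4}
Collecting zeros: affine points = {(2, 1), (2, 4), (3, 6), (4, 0), (4, 5), (5, 6), (6, 1), (6, 4)}.
Total count |C(F_7)_aff| = 8.


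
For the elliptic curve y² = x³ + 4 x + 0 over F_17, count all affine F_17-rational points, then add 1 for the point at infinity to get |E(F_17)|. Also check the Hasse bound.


Affine points = {(0, 0), (2, 4), (2, 13), (5, 3), (5, 14), (6, 6), (6, 11), (8, 0), (9, 0), (11, 7), (11, 10), (12, 5), (12, 12), (15, 1), (15, 16)}; affine count = 15; |E(F_17)| = 16.

Discriminant check: Δ ∝ 4a³ + 27b² = 4·4³ + 27·0² = 4·64 + 27·0 ≡ 1 (mod 17). Nonzero ⇒ E is nonsingular.
For each x ∈ F_17, compute rhs = x³ + 4·x + 0 mod 17, then count y ∈ F_17 with y² ≡ rhs.
  x = 0: rhs = 0, matching y values: 0 (1 points).
  x = 1: rhs = 5, matching y values: none (0 points).
  x = 2: rhs = 16, matching y values: 4, 13 (2 points).
  x = 3: rhs = 5, matching y values: none (0 points).
  x = 4: rhs = 12, matching y values: none (0 points).
  x = 5: rhs = 9, matching y values: 3, 14 (2 points).
  x = 6: rhs = 2, matching y values: 6, 11 (2 points).
  x = 7: rhs = 14, matching y values: none (0 points).
  x = 8: rhs = 0, matching y values: 0 (1 points).
  x = 9: rhs = 0, matching y values: 0 (1 points).
  x = 10: rhs = 3, matching y values: none (0 points).
  x = 11: rhs = 15, matching y values: 7, 10 (2 points).
  x = 12: rhs = 8, matching y values: 5, 12 (2 points).
  x = 13: rhs = 5, matching y values: none (0 points).
  x = 14: rhs = 12, matching y values: none (0 points).
  x = 15: rhs = 1, matching y values: 1, 16 (2 points).
  x = 16: rhs = 12, matching y values: none (0 points).
Total affine count: 15.
Full point count |E(F_17)| = 15 + 1 = 16.
Hasse bound: |16 − (17+1)| = |-2| = 2 ≤ 2√17 ≈ 8.2462 ✓.


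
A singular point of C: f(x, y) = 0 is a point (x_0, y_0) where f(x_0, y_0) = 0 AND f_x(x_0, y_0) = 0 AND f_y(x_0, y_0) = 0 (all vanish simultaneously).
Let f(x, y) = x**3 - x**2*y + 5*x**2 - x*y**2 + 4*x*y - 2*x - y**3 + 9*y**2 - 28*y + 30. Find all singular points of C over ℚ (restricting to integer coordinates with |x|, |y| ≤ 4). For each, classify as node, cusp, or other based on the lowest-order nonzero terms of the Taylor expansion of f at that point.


Singular points: {(-1, 3)}; classification: node.

Compute partial derivatives:
  f_x = 3*x**2 - 2*x*y + 10*x - y**2 + 4*y - 2.
  f_y = -x**2 - 2*x*y + 4*x - 3*y**2 + 18*y - 28.
Scan x_0 ∈ {−4, ..., 4}. For each x_0, f_y(x_0, y) is a polynomial in y; find its integer roots y ∈ {−4, ..., 4}, then test f_x and f at those candidates.
  x = -4: f_y(-4, y) = -3*y**2 + 26*y - 60; no integer root y with |y| ≤ 4.
  x = -3: f_y(-3, y) = -3*y**2 + 24*y - 49; no integer root y with |y| ≤ 4.
  x = -2: f_y(-2, y) = -3*y**2 + 22*y - 40; vanishes at y ∈ {4}. (-2, 4): f_x = 6 ≠ 0.
  x = -1: f_y(-1, y) = -3*y**2 + 20*y - 33; vanishes at y ∈ {3}. (-1, 3): f_x = 0, f = 0 — SINGULAR.
  x = 0: f_y(0, y) = -3*y**2 + 18*y - 28; no integer root y with |y| ≤ 4.
  x = 1: f_y(1, y) = -3*y**2 + 16*y - 25; no integer root y with |y| ≤ 4.
  x = 2: f_y(2, y) = -3*y**2 + 14*y - 24; no integer root y with |y| ≤ 4.
  x = 3: f_y(3, y) = -3*y**2 + 12*y - 25; no integer root y with |y| ≤ 4.
  x = 4: f_y(4, y) = -3*y**2 + 10*y - 28; no integer root y with |y| ≤ 4.
Only singular point on the grid: (-1, 3).
Classify: substitute x = -1 + u, y = 3 + v and expand: f = u**3 - u**2*v - u**2 - u*v**2 - v**3 + v**2.
No constant or linear terms (consistent with a singular point). Quadratic part: -u**2 + v**2. Cubic part: u**3 - u**2*v - u*v**2 - v**3.
The quadratic part v**2 - u**2 = (v − u)(v + u) splits into two distinct linear factors, so there are two distinct tangent lines y − 3 = ±(x − -1) — this is a node (ordinary double point).
Classification: node.


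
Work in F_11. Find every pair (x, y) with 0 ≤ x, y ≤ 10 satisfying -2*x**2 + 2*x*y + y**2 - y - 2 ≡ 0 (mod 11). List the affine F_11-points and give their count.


Affine F_11-points: {(0, 2), (0, 10), (2, 2), (2, 6), (4, 6), (4, 9), (5, 4), (5, 9), (10, 4), (10, 10)}; count = 10.

For each of the 121 pairs (x, y) ∈ F_11², evaluate f(x, y) mod 11. Record the zeros.
  x = 0: [0↦9, 1↦9, 2↦0, 3↦4, 4↦10, 5↦7, 6↦6, 7↦7, 8↦10, 9↦4, 10↦0]  zeros at y ∈ {2, 10}
  x = 1: [0↦7, 1↦9, 2↦2, 3↦8, 4↦5, 5↦4, 6↦5, 7↦8, 8↦2, 9↦9, 10↦7]  zeros at y ∈ ∅
  x = 2: [0↦1, 1↦5, 2↦0, 3↦8, 4↦7, 5↦8, 6↦0, 7↦5, 8↦1, 9↦10, 10↦10]  zeros at y ∈ {2, 6}
  x = 3: [0↦2, 1↦8, 2↦5, 3↦4, 4↦5, 5↦8, 6↦2, 7↦9, 8↦7, 9↦7, 10↦9]  zeros at y ∈ ∅
  x = 4: [0↦10, 1↦7, 2↦6, 3↦7, 4↦10, 5↦4, 6↦0, 7↦9, 8↦9, 9↦0, 10↦4]  zeros at y ∈ {6, 9}
  x = 5: [0↦3, 1↦2, 2↦3, 3↦6, 4↦0, 5↦7, 6↦5, 7↦5, 8↦7, 9↦0, 10↦6]  zeros at y ∈ {4, 9}
  x = 6: [0↦3, 1↦4, 2↦7, 3↦1, 4↦8, 5↦6, 6↦6, 7↦8, 8↦1, 9↦7, 10↦4]  zeros at y ∈ ∅
  x = 7: [0↦10, 1↦2, 2↦7, 3↦3, 4↦1, 5↦1, 6↦3, 7↦7, 8↦2, 9↦10, 10↦9]  zeros at y ∈ ∅
  x = 8: [0↦2, 1↦7, 2↦3, 3↦1, 4↦1, 5↦3, 6↦7, 7↦2, 8↦10, 9↦9, 10↦10]  zeros at y ∈ ∅
  x = 9: [0↦1, 1↦8, 2↦6, 3↦6, 4↦8, 5↦1, 6↦7, 7↦4, 8↦3, 9↦4, 10↦7]  zeros at y ∈ ∅
  x = 10: [0↦7, 1↦5, 2↦5, 3↦7, 4↦0, 5↦6, 6↦3, 7↦2, 8↦3, 9↦6, 10↦0]  zeros at y ∈ {4, 10}
Collecting zeros: affine points = {(0, 2), (0, 10), (2, 2), (2, 6), (4, 6), (4, 9), (5, 4), (5, 9), (10, 4), (10, 10)}.
Total count |C(F_11)_aff| = 10.


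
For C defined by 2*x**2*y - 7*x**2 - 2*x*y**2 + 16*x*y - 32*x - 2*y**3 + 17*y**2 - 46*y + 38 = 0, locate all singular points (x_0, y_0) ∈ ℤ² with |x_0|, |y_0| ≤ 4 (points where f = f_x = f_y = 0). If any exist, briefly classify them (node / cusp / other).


Singular points: {(-1, 3)}; classification: node.

Compute partial derivatives:
  f_x = 4*x*y - 14*x - 2*y**2 + 16*y - 32.
  f_y = 2*x**2 - 4*x*y + 16*x - 6*y**2 + 34*y - 46.
Scan x_0 ∈ {−4, ..., 4}. For each x_0, f_y(x_0, y) is a polynomial in y; find its integer roots y ∈ {−4, ..., 4}, then test f_x and f at those candidates.
  x = -4: f_y(-4, y) = -6*y**2 + 50*y - 78; no integer root y with |y| ≤ 4.
  x = -3: f_y(-3, y) = -6*y**2 + 46*y - 76; no integer root y with |y| ≤ 4.
  x = -2: f_y(-2, y) = -6*y**2 + 42*y - 70; no integer root y with |y| ≤ 4.
  x = -1: f_y(-1, y) = -6*y**2 + 38*y - 60; vanishes at y ∈ {3}. (-1, 3): f_x = 0, f = 0 — SINGULAR.
  x = 0: f_y(0, y) = -6*y**2 + 34*y - 46; no integer root y with |y| ≤ 4.
  x = 1: f_y(1, y) = -6*y**2 + 30*y - 28; no integer root y with |y| ≤ 4.
  x = 2: f_y(2, y) = -6*y**2 + 26*y - 6; no integer root y with |y| ≤ 4.
  x = 3: f_y(3, y) = -6*y**2 + 22*y + 20; no integer root y with |y| ≤ 4.
  x = 4: f_y(4, y) = -6*y**2 + 18*y + 50; no integer root y with |y| ≤ 4.
Only singular point on the grid: (-1, 3).
Classify: substitute x = -1 + u, y = 3 + v and expand: f = 2*u**2*v - u**2 - 2*u*v**2 - 2*v**3 + v**2.
No constant or linear terms (consistent with a singular point). Quadratic part: -u**2 + v**2. Cubic part: 2*u**2*v - 2*u*v**2 - 2*v**3.
The quadratic part v**2 - u**2 = (v − u)(v + u) splits into two distinct linear factors, so there are two distinct tangent lines y − 3 = ±(x − -1) — this is a node (ordinary double point).
Classification: node.


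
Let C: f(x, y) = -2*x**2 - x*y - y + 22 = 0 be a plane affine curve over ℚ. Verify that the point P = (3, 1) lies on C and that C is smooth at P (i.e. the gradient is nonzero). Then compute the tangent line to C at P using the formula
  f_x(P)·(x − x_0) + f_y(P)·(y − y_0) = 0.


Tangent line at P: -13*x - 4*y + 43 = 0.

Step 1: f(3, 1) = 0, so P lies on C.
Step 2: partial derivatives
  f_x(x, y) = -4*x - y, f_y(x, y) = -x - 1.
  f_x(P) = -13, f_y(P) = -4 (gradient nonzero, so P is smooth).
Step 3: tangent line at P: -13·(x − 3) + -4·(y − 1) = 0.
Expanding: -13*x - 4*y + 43 = 0.


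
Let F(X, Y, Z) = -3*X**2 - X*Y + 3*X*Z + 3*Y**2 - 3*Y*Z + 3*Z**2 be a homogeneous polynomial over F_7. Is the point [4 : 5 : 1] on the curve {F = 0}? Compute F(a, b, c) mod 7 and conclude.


F(4,5,1) ≡ 0 (mod 7); P is on the curve.

Evaluate F(4, 5, 1) term-by-term (mod 7).
  -3*X**2 ↦ -3·16·1·1 = -48
  -X*Y ↦ -1·4·5·1 = -20
  3*X*Z ↦ 3·4·1·1 = 12
  3*Y**2 ↦ 3·1·25·1 = 75
  -3*Y*Z ↦ -3·1·5·1 = -15
  3*Z**2 ↦ 3·1·1·1 = 3
Sum: F(4, 5, 1) = (-48) + (-20) + (12) + (75) + (-15) + (3) = 7.
Reducing mod 7: 7 ≡ 0 (mod 7).
Since F(a, b, c) ≡ 0 (mod 7), P lies on the curve.


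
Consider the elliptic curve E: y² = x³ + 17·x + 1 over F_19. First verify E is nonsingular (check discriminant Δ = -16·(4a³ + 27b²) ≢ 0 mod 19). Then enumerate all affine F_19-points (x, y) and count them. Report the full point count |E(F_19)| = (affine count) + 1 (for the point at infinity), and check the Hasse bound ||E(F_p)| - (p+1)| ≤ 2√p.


Affine points = {(0, 1), (0, 18), (1, 0), (2, 9), (2, 10), (4, 0), (7, 8), (7, 11), (9, 3), (9, 16), (13, 5), (13, 14), (14, 0), (17, 4), (17, 15)}; affine count = 15; |E(F_19)| = 16.

Discriminant check: Δ ∝ 4a³ + 27b² = 4·17³ + 27·1² = 4·4913 + 27·1 ≡ 14 (mod 19). Nonzero ⇒ E is nonsingular.
For each x ∈ F_19, compute rhs = x³ + 17·x + 1 mod 19, then count y ∈ F_19 with y² ≡ rhs.
  x = 0: rhs = 1, matching y values: 1, 18 (2 points).
  x = 1: rhs = 0, matching y values: 0 (1 points).
  x = 2: rhs = 5, matching y values: 9, 10 (2 points).
  x = 3: rhs = 3, matching y values: none (0 points).
  x = 4: rhs = 0, matching y values: 0 (1 points).
  x = 5: rhs = 2, matching y values: none (0 points).
  x = 6: rhs = 15, matching y values: none (0 points).
  x = 7: rhs = 7, matching y values: 8, 11 (2 points).
  x = 8: rhs = 3, matching y values: none (0 points).
  x = 9: rhs = 9, matching y values: 3, 16 (2 points).
  x = 10: rhs = 12, matching y values: none (0 points).
  x = 11: rhs = 18, matching y values: none (0 points).
  x = 12: rhs = 14, matching y values: none (0 points).
  x = 13: rhs = 6, matching y values: 5, 14 (2 points).
  x = 14: rhs = 0, matching y values: 0 (1 points).
  x = 15: rhs = 2, matching y values: none (0 points).
  x = 16: rhs = 18, matching y values: none (0 points).
  x = 17: rhs = 16, matching y values: 4, 15 (2 points).
  x = 18: rhs = 2, matching y values: none (0 points).
Total affine count: 15.
Full point count |E(F_19)| = 15 + 1 = 16.
Hasse bound: |16 − (19+1)| = |-4| = 4 ≤ 2√19 ≈ 8.7178 ✓.


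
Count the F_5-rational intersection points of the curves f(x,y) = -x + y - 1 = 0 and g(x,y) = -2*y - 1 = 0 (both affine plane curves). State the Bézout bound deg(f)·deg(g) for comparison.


Common zeros: {(1, 2)}; count = 1; Bézout bound = 1.

deg(f) = 1, deg(g) = 1, so Bézout bound = 1.
Scan x ∈ F_5. For each x, list the y ∈ F_5 with f(x, y) ≡ 0 and those with g(x, y) ≡ 0 (mod 5); the common zeros in that column are the intersection.
  x = 0: f ≡ 0 at y ∈ {1}; g ≡ 0 at y ∈ {2}; common: ∅.
  x = 1: f ≡ 0 at y ∈ {2}; g ≡ 0 at y ∈ {2}; common: {2}.
  x = 2: f ≡ 0 at y ∈ {3}; g ≡ 0 at y ∈ {2}; common: ∅.
  x = 3: f ≡ 0 at y ∈ {4}; g ≡ 0 at y ∈ {2}; common: ∅.
  x = 4: f ≡ 0 at y ∈ {0}; g ≡ 0 at y ∈ {2}; common: ∅.
Collecting: common zeros = {(1, 2)}, so the count is 1.
Comparison with the Bézout bound: 1 ≤ 1 = deg(f)·deg(g), as expected for curves with no common component (the bound is attained).


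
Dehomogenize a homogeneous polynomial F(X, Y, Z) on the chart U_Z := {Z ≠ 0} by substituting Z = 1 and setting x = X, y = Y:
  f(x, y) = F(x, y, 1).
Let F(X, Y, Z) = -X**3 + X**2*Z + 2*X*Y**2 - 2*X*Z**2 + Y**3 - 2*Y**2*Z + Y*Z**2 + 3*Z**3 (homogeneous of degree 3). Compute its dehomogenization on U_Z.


f(x, y) = -x**3 + x**2 + 2*x*y**2 - 2*x + y**3 - 2*y**2 + y + 3

On U_Z we set Z = 1. Each monomial c·X^i·Y^j·Z^k in F becomes c·x^i·y^j·1^k = c·x^i·y^j.
Substituting Z = 1: F(X, Y, 1) = -x**3 + x**2 + 2*x*y**2 - 2*x + y**3 - 2*y**2 + y + 3.
Note: deg(f) ≤ deg(F) = 3; strict inequality happens when F is divisible by Z (lost terms).


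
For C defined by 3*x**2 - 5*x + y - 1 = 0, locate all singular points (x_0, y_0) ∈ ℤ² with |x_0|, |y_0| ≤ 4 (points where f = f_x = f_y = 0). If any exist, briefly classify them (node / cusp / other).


No singular points in the scanned grid; C is smooth there.

Compute partial derivatives:
  f_x = 6*x - 5.
  f_y = 1.
f_y = 1 is a nonzero constant, so f_y never vanishes: no point (x, y) can satisfy f = f_x = f_y = 0. In particular no (x, y) ∈ {−4, ..., 4}² is singular; the curve is smooth.


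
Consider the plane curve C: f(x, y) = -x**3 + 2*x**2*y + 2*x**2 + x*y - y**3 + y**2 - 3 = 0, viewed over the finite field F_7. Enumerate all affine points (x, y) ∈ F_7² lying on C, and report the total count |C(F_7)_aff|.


Affine F_7-points: {(0, 2), (0, 3), (1, 2), (2, 1), (3, 5), (4, 0), (5, 2), (6, 0)}; count = 8.

For each of the 49 pairs (x, y) ∈ F_7², evaluate f(x, y) mod 7. Record the zeros.
  x = 0: [0↦4, 1↦4, 2↦0, 3↦0, 4↦5, 5↦2, 6↦6]  zeros at y ∈ {2, 3}
  x = 1: [0↦5, 1↦1, 2↦0, 3↦3, 4↦4, 5↦4, 6↦4]  zeros at y ∈ {2}
  x = 2: [0↦4, 1↦0, 2↦6, 3↦2, 4↦3, 5↦3, 6↦3]  zeros at y ∈ {1}
  x = 3: [0↦2, 1↦2, 2↦5, 3↦5, 4↦3, 5↦0, 6↦4]  zeros at y ∈ {5}
  x = 4: [0↦0, 1↦1, 2↦5, 3↦6, 4↦5, 5↦3, 6↦1]  zeros at y ∈ {0}
  x = 5: [0↦6, 1↦5, 2↦0, 3↦6, 4↦3, 5↦6, 6↦2]  zeros at y ∈ {2}
  x = 6: [0↦0, 1↦1, 2↦5, 3↦6, 4↦5, 5↦3, 6↦1]  zeros at y ∈ {0}
Collecting zeros: affine points = {(0, 2), (0, 3), (1, 2), (2, 1), (3, 5), (4, 0), (5, 2), (6, 0)}.
Total count |C(F_7)_aff| = 8.


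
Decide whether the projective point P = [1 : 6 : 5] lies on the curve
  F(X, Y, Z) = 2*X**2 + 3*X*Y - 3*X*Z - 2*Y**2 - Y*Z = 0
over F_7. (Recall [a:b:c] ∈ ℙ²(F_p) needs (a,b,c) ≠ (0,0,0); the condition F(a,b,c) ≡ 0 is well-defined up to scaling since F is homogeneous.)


F(1,6,5) ≡ 1 (mod 7); P is NOT on the curve.

Evaluate F(1, 6, 5) term-by-term (mod 7).
  2*X**2 ↦ 2·1·1·1 = 2
  3*X*Y ↦ 3·1·6·1 = 18
  -3*X*Z ↦ -3·1·1·5 = -15
  -2*Y**2 ↦ -2·1·36·1 = -72
  -Y*Z ↦ -1·1·6·5 = -30
Sum: F(1, 6, 5) = (2) + (18) + (-15) + (-72) + (-30) = -97.
Reducing mod 7: -97 ≡ 1 (mod 7).
Since F(a, b, c) ≡ 1 ≠ 0 (mod 7), P does NOT lie on the curve.


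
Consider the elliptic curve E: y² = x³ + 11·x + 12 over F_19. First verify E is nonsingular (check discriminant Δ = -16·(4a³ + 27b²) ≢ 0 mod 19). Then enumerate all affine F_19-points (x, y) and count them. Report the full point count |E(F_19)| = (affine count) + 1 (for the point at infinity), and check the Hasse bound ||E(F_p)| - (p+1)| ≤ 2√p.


Affine points = {(1, 9), (1, 10), (2, 2), (2, 17), (4, 5), (4, 14), (6, 3), (6, 16), (8, 2), (8, 17), (9, 2), (9, 17), (10, 1), (10, 18), (11, 1), (11, 18), (16, 3), (16, 16), (17, 1), (17, 18), (18, 0)}; affine count = 21; |E(F_19)| = 22.

Discriminant check: Δ ∝ 4a³ + 27b² = 4·11³ + 27·12² = 4·1331 + 27·144 ≡ 16 (mod 19). Nonzero ⇒ E is nonsingular.
For each x ∈ F_19, compute rhs = x³ + 11·x + 12 mod 19, then count y ∈ F_19 with y² ≡ rhs.
  x = 0: rhs = 12, matching y values: none (0 points).
  x = 1: rhs = 5, matching y values: 9, 10 (2 points).
  x = 2: rhs = 4, matching y values: 2, 17 (2 points).
  x = 3: rhs = 15, matching y values: none (0 points).
  x = 4: rhs = 6, matching y values: 5, 14 (2 points).
  x = 5: rhs = 2, matching y values: none (0 points).
  x = 6: rhs = 9, matching y values: 3, 16 (2 points).
  x = 7: rhs = 14, matching y values: none (0 points).
  x = 8: rhs = 4, matching y values: 2, 17 (2 points).
  x = 9: rhs = 4, matching y values: 2, 17 (2 points).
  x = 10: rhs = 1, matching y values: 1, 18 (2 points).
  x = 11: rhs = 1, matching y values: 1, 18 (2 points).
  x = 12: rhs = 10, matching y values: none (0 points).
  x = 13: rhs = 15, matching y values: none (0 points).
  x = 14: rhs = 3, matching y values: none (0 points).
  x = 15: rhs = 18, matching y values: none (0 points).
  x = 16: rhs = 9, matching y values: 3, 16 (2 points).
  x = 17: rhs = 1, matching y values: 1, 18 (2 points).
  x = 18: rhs = 0, matching y values: 0 (1 points).
Total affine count: 21.
Full point count |E(F_19)| = 21 + 1 = 22.
Hasse bound: |22 − (19+1)| = |2| = 2 ≤ 2√19 ≈ 8.7178 ✓.


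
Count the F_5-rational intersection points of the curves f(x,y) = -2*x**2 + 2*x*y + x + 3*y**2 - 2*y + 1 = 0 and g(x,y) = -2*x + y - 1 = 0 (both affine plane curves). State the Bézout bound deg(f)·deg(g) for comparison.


Common zeros: {(2, 0), (4, 4)}; count = 2; Bézout bound = 2.

deg(f) = 2, deg(g) = 1, so Bézout bound = 2.
Scan x ∈ F_5. For each x, list the y ∈ F_5 with f(x, y) ≡ 0 and those with g(x, y) ≡ 0 (mod 5); the common zeros in that column are the intersection.
  x = 0: f ≡ 0 at y ∈ ∅; g ≡ 0 at y ∈ {1}; common: ∅.
  x = 1: f ≡ 0 at y ∈ {0}; g ≡ 0 at y ∈ {3}; common: ∅.
  x = 2: f ≡ 0 at y ∈ {0, 1}; g ≡ 0 at y ∈ {0}; common: {0}.
  x = 3: f ≡ 0 at y ∈ {3, 4}; g ≡ 0 at y ∈ {2}; common: ∅.
  x = 4: f ≡ 0 at y ∈ {4}; g ≡ 0 at y ∈ {4}; common: {4}.
Collecting: common zeros = {(2, 0), (4, 4)}, so the count is 2.
Comparison with the Bézout bound: 2 ≤ 2 = deg(f)·deg(g), as expected for curves with no common component (the bound is attained).


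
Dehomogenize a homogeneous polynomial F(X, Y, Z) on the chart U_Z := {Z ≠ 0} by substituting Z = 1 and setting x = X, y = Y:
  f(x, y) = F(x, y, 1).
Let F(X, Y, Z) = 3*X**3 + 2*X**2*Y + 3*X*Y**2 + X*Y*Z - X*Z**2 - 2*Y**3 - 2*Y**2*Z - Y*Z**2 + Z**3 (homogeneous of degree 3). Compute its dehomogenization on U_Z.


f(x, y) = 3*x**3 + 2*x**2*y + 3*x*y**2 + x*y - x - 2*y**3 - 2*y**2 - y + 1

On U_Z we set Z = 1. Each monomial c·X^i·Y^j·Z^k in F becomes c·x^i·y^j·1^k = c·x^i·y^j.
Substituting Z = 1: F(X, Y, 1) = 3*x**3 + 2*x**2*y + 3*x*y**2 + x*y - x - 2*y**3 - 2*y**2 - y + 1.
Note: deg(f) ≤ deg(F) = 3; strict inequality happens when F is divisible by Z (lost terms).


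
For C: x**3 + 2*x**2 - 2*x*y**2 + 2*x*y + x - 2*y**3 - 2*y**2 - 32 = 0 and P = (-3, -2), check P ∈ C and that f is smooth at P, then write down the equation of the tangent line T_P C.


Tangent line at P: 4*x - 46*y - 80 = 0.

Step 1: f(-3, -2) = 0, so P lies on C.
Step 2: partial derivatives
  f_x(x, y) = 3*x**2 + 4*x - 2*y**2 + 2*y + 1, f_y(x, y) = -4*x*y + 2*x - 6*y**2 - 4*y.
  f_x(P) = 4, f_y(P) = -46 (gradient nonzero, so P is smooth).
Step 3: tangent line at P: 4·(x − -3) + -46·(y − -2) = 0.
Expanding: 4*x - 46*y - 80 = 0.


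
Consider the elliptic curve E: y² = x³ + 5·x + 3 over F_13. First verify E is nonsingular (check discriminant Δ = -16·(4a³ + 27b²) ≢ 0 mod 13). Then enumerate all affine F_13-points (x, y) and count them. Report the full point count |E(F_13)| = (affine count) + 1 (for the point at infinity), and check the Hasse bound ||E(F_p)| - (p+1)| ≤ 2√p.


Affine points = {(0, 4), (0, 9), (1, 3), (1, 10), (4, 3), (4, 10), (5, 6), (5, 7), (7, 2), (7, 11), (8, 3), (8, 10), (9, 6), (9, 7), (10, 0), (12, 6), (12, 7)}; affine count = 17; |E(F_13)| = 18.

Discriminant check: Δ ∝ 4a³ + 27b² = 4·5³ + 27·3² = 4·125 + 27·9 ≡ 2 (mod 13). Nonzero ⇒ E is nonsingular.
For each x ∈ F_13, compute rhs = x³ + 5·x + 3 mod 13, then count y ∈ F_13 with y² ≡ rhs.
  x = 0: rhs = 3, matching y values: 4, 9 (2 points).
  x = 1: rhs = 9, matching y values: 3, 10 (2 points).
  x = 2: rhs = 8, matching y values: none (0 points).
  x = 3: rhs = 6, matching y values: none (0 points).
  x = 4: rhs = 9, matching y values: 3, 10 (2 points).
  x = 5: rhs = 10, matching y values: 6, 7 (2 points).
  x = 6: rhs = 2, matching y values: none (0 points).
  x = 7: rhs = 4, matching y values: 2, 11 (2 points).
  x = 8: rhs = 9, matching y values: 3, 10 (2 points).
  x = 9: rhs = 10, matching y values: 6, 7 (2 points).
  x = 10: rhs = 0, matching y values: 0 (1 points).
  x = 11: rhs = 11, matching y values: none (0 points).
  x = 12: rhs = 10, matching y values: 6, 7 (2 points).
Total affine count: 17.
Full point count |E(F_13)| = 17 + 1 = 18.
Hasse bound: |18 − (13+1)| = |4| = 4 ≤ 2√13 ≈ 7.2111 ✓.


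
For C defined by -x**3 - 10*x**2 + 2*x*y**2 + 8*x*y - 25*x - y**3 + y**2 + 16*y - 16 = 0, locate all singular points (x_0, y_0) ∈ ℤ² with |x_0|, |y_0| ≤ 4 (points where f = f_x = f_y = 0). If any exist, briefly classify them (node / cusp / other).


Singular points: {(-3, -2)}; classification: node.

Compute partial derivatives:
  f_x = -3*x**2 - 20*x + 2*y**2 + 8*y - 25.
  f_y = 4*x*y + 8*x - 3*y**2 + 2*y + 16.
Scan x_0 ∈ {−4, ..., 4}. For each x_0, f_y(x_0, y) is a polynomial in y; find its integer roots y ∈ {−4, ..., 4}, then test f_x and f at those candidates.
  x = -4: f_y(-4, y) = -3*y**2 - 14*y - 16; vanishes at y ∈ {-2}. (-4, -2): f_x = -1 ≠ 0.
  x = -3: f_y(-3, y) = -3*y**2 - 10*y - 8; vanishes at y ∈ {-2}. (-3, -2): f_x = 0, f = 0 — SINGULAR.
  x = -2: f_y(-2, y) = -3*y**2 - 6*y; vanishes at y ∈ {-2, 0}. (-2, -2): f_x = -5 ≠ 0; (-2, 0): f_x = 3 ≠ 0.
  x = -1: f_y(-1, y) = -3*y**2 - 2*y + 8; vanishes at y ∈ {-2}. (-1, -2): f_x = -16 ≠ 0.
  x = 0: f_y(0, y) = -3*y**2 + 2*y + 16; vanishes at y ∈ {-2}. (0, -2): f_x = -33 ≠ 0.
  x = 1: f_y(1, y) = -3*y**2 + 6*y + 24; vanishes at y ∈ {-2, 4}. (1, -2): f_x = -56 ≠ 0; (1, 4): f_x = 16 ≠ 0.
  x = 2: f_y(2, y) = -3*y**2 + 10*y + 32; vanishes at y ∈ {-2}. (2, -2): f_x = -85 ≠ 0.
  x = 3: f_y(3, y) = -3*y**2 + 14*y + 40; vanishes at y ∈ {-2}. (3, -2): f_x = -120 ≠ 0.
  x = 4: f_y(4, y) = -3*y**2 + 18*y + 48; vanishes at y ∈ {-2}. (4, -2): f_x = -161 ≠ 0.
Only singular point on the grid: (-3, -2).
Classify: substitute x = -3 + u, y = -2 + v and expand: f = -u**3 - u**2 + 2*u*v**2 - v**3 + v**2.
No constant or linear terms (consistent with a singular point). Quadratic part: -u**2 + v**2. Cubic part: -u**3 + 2*u*v**2 - v**3.
The quadratic part v**2 - u**2 = (v − u)(v + u) splits into two distinct linear factors, so there are two distinct tangent lines y − -2 = ±(x − -3) — this is a node (ordinary double point).
Classification: node.


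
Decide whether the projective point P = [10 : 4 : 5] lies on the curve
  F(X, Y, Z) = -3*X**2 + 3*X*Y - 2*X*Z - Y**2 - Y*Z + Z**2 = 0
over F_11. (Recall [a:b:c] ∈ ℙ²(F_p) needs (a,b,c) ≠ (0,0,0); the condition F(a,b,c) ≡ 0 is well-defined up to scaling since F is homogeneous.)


F(10,4,5) ≡ 6 (mod 11); P is NOT on the curve.

Evaluate F(10, 4, 5) term-by-term (mod 11).
  -3*X**2 ↦ -3·100·1·1 = -300
  3*X*Y ↦ 3·10·4·1 = 120
  -2*X*Z ↦ -2·10·1·5 = -100
  -Y**2 ↦ -1·1·16·1 = -16
  -Y*Z ↦ -1·1·4·5 = -20
  Z**2 ↦ 1·1·1·25 = 25
Sum: F(10, 4, 5) = (-300) + (120) + (-100) + (-16) + (-20) + (25) = -291.
Reducing mod 11: -291 ≡ 6 (mod 11).
Since F(a, b, c) ≡ 6 ≠ 0 (mod 11), P does NOT lie on the curve.


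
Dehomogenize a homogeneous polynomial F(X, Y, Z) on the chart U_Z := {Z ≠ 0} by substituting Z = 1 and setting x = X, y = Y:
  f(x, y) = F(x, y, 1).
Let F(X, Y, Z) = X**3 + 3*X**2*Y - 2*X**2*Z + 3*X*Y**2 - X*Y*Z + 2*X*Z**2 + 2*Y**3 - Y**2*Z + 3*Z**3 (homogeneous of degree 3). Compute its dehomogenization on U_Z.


f(x, y) = x**3 + 3*x**2*y - 2*x**2 + 3*x*y**2 - x*y + 2*x + 2*y**3 - y**2 + 3

On U_Z we set Z = 1. Each monomial c·X^i·Y^j·Z^k in F becomes c·x^i·y^j·1^k = c·x^i·y^j.
Substituting Z = 1: F(X, Y, 1) = x**3 + 3*x**2*y - 2*x**2 + 3*x*y**2 - x*y + 2*x + 2*y**3 - y**2 + 3.
Note: deg(f) ≤ deg(F) = 3; strict inequality happens when F is divisible by Z (lost terms).


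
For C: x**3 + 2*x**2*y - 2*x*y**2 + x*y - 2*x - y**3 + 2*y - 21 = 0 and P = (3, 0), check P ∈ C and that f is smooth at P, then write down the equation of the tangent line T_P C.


Tangent line at P: 25*x + 23*y - 75 = 0.

Step 1: f(3, 0) = 0, so P lies on C.
Step 2: partial derivatives
  f_x(x, y) = 3*x**2 + 4*x*y - 2*y**2 + y - 2, f_y(x, y) = 2*x**2 - 4*x*y + x - 3*y**2 + 2.
  f_x(P) = 25, f_y(P) = 23 (gradient nonzero, so P is smooth).
Step 3: tangent line at P: 25·(x − 3) + 23·(y − 0) = 0.
Expanding: 25*x + 23*y - 75 = 0.


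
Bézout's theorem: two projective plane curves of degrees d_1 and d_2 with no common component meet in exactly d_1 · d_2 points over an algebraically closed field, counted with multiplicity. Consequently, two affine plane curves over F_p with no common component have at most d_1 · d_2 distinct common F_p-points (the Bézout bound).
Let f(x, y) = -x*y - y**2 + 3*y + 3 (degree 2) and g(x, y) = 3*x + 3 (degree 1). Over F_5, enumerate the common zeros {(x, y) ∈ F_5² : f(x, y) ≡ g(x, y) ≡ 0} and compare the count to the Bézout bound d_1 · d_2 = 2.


Common zeros: ∅; count = 0; Bézout bound = 2.

deg(f) = 2, deg(g) = 1, so Bézout bound = 2.
Scan x ∈ F_5. For each x, list the y ∈ F_5 with f(x, y) ≡ 0 and those with g(x, y) ≡ 0 (mod 5); the common zeros in that column are the intersection.
  x = 0: f ≡ 0 at y ∈ {1, 2}; g ≡ 0 at y ∈ ∅; common: ∅.
  x = 1: f ≡ 0 at y ∈ {3, 4}; g ≡ 0 at y ∈ ∅; common: ∅.
  x = 2: f ≡ 0 at y ∈ ∅; g ≡ 0 at y ∈ ∅; common: ∅.
  x = 3: f ≡ 0 at y ∈ ∅; g ≡ 0 at y ∈ ∅; common: ∅.
  x = 4: f ≡ 0 at y ∈ ∅; g ≡ 0 at y ∈ {0, 1, 2, 3, 4}; common: ∅.
Collecting: common zeros = ∅, so the count is 0.
Comparison with the Bézout bound: 0 ≤ 2 = deg(f)·deg(g), as expected for curves with no common component (the affine F_5-count falls short of the bound because intersections may lie at infinity, over extension fields, or carry multiplicity).
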